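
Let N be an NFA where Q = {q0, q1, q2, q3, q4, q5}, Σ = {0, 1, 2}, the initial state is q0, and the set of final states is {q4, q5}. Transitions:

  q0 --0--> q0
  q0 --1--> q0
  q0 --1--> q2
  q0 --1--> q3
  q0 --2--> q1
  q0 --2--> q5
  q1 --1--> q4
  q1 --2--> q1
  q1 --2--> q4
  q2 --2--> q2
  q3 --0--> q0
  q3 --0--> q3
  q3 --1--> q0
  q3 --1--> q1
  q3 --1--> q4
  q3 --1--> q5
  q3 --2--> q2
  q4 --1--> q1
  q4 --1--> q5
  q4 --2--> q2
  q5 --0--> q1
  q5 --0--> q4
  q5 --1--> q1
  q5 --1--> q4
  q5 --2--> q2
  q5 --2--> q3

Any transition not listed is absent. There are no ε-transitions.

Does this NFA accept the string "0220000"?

Start in {q0}.
Read '0': {q0} → {q0}.
Read '2': {q0} → {q1, q5}.
Read '2': {q1, q5} → {q1, q2, q3, q4}.
Read '0': {q1, q2, q3, q4} → {q0, q3}.
Read '0': {q0, q3} → {q0, q3}.
Read '0': {q0, q3} → {q0, q3}.
Read '0': {q0, q3} → {q0, q3}.
The final set {q0, q3} contains no accepting state.

No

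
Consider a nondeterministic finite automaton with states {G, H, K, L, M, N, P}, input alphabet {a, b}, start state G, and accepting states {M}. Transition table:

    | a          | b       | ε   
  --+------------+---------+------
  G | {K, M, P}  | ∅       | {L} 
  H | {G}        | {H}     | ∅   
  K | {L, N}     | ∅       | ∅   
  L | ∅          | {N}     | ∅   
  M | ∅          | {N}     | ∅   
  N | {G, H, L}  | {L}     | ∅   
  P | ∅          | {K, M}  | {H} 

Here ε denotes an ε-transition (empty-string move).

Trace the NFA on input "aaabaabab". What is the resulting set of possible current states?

Start: ε-closure({G}) = {G, L}.
Read 'a': {G, L} → {H, K, M, P}.
Read 'a': {H, K, M, P} → {G, L, N}.
Read 'a': {G, L, N} → {G, H, K, L, M, P}.
Read 'b': {G, H, K, L, M, P} → {H, K, M, N}.
Read 'a': {H, K, M, N} → {G, H, L, N}.
Read 'a': {G, H, L, N} → {G, H, K, L, M, P}.
Read 'b': {G, H, K, L, M, P} → {H, K, M, N}.
Read 'a': {H, K, M, N} → {G, H, L, N}.
Read 'b': {G, H, L, N} → {H, L, N}.

{H, L, N}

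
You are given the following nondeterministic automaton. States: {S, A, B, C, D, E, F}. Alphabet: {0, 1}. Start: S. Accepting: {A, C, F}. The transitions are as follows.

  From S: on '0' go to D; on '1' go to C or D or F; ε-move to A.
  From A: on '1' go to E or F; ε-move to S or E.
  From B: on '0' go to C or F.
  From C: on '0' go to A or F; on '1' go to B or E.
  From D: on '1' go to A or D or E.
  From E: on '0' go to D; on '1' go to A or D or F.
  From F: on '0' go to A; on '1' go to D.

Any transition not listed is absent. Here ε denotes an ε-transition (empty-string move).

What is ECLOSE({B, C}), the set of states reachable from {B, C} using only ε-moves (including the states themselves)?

Begin with {B, C}.
No ε-moves leave this set, so the closure equals the set itself.

{B, C}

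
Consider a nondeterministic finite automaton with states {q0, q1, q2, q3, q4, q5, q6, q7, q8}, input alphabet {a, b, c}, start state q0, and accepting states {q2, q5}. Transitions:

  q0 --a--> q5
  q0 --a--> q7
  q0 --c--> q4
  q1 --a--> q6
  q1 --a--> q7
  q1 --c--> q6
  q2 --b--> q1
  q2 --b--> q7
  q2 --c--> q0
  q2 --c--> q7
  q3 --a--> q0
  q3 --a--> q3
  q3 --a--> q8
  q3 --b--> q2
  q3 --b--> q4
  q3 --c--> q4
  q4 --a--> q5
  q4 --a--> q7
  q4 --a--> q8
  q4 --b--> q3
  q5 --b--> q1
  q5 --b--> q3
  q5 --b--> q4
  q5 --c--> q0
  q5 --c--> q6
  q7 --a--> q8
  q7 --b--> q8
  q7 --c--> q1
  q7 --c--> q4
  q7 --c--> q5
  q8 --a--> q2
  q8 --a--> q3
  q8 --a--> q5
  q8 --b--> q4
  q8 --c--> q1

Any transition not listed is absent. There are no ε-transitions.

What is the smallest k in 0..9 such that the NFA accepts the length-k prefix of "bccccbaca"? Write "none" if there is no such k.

none

Start in {q0}.
Read 'b': q0→∅; now ∅.
The set is empty and remains empty for the remaining 8 symbols.
No reachable set along the way intersects F.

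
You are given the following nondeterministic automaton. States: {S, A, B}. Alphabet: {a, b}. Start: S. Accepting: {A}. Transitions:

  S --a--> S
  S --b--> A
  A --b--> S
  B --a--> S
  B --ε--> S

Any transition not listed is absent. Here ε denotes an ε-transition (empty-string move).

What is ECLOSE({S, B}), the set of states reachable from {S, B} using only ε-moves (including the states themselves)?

{S, B}

Begin with {S, B}.
No ε-moves leave this set, so the closure equals the set itself.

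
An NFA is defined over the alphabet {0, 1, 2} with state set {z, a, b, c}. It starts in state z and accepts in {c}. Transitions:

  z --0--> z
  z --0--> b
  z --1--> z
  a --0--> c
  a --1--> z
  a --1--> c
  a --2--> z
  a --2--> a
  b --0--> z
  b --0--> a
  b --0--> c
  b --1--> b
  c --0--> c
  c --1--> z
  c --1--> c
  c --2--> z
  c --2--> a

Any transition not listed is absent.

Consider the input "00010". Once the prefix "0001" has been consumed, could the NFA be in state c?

Start in {z}.
Read '0': {z} → {z, b}.
Read '0': {z, b} → {z, a, b, c}.
Read '0': {z, a, b, c} → {z, a, b, c}.
Read '1': {z, a, b, c} → {z, b, c}.
State c is in {z, b, c}.

Yes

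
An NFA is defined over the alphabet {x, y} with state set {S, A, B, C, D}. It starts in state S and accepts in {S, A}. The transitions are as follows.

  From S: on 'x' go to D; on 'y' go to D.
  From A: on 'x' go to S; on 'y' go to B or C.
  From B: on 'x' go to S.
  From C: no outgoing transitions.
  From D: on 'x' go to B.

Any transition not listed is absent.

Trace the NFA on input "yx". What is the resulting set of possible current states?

{B}

Start in {S}.
Read 'y': S→{D}; now {D}.
Read 'x': D→{B}; now {B}.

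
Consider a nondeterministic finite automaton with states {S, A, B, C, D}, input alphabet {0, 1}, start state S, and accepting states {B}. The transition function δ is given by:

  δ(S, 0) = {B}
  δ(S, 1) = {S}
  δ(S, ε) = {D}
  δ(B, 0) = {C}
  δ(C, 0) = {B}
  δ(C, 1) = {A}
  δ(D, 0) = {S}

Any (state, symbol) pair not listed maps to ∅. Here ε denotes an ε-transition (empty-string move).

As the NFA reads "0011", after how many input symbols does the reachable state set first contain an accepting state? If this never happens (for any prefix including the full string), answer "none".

1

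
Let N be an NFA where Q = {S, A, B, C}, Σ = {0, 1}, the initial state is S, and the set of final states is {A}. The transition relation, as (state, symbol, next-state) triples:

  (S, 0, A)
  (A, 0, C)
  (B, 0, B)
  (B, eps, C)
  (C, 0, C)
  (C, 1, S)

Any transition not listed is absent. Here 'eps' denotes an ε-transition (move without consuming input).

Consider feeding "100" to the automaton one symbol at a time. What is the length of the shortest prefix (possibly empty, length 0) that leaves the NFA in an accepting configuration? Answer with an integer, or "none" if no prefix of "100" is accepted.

Start in {S}.
Read '1': S→∅; now ∅.
The set is empty and remains empty for the remaining 2 symbols.
No reachable set along the way intersects F.

none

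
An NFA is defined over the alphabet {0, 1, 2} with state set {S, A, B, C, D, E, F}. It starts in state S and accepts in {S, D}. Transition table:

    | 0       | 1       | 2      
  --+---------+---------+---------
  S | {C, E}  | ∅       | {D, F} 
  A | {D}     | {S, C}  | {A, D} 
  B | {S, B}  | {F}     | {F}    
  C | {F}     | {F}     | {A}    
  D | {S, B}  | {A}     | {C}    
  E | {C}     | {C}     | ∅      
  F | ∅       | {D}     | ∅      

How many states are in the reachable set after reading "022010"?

Start in {S}.
Read '0': {S} → {C, E}.
Read '2': {C, E} → {A}.
Read '2': {A} → {A, D}.
Read '0': {A, D} → {S, B, D}.
Read '1': {S, B, D} → {A, F}.
Read '0': {A, F} → {D}.
That set has 1 state.

1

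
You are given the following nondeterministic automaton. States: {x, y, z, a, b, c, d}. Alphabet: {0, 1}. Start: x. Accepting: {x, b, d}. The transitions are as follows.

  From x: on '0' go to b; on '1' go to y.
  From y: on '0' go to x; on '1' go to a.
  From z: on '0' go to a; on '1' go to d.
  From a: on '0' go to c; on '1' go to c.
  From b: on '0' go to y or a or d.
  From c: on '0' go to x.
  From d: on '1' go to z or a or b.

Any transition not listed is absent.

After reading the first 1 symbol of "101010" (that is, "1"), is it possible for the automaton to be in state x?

Start in {x}.
Read '1': x→{y}; now {y}.
State x is not in {y}.

No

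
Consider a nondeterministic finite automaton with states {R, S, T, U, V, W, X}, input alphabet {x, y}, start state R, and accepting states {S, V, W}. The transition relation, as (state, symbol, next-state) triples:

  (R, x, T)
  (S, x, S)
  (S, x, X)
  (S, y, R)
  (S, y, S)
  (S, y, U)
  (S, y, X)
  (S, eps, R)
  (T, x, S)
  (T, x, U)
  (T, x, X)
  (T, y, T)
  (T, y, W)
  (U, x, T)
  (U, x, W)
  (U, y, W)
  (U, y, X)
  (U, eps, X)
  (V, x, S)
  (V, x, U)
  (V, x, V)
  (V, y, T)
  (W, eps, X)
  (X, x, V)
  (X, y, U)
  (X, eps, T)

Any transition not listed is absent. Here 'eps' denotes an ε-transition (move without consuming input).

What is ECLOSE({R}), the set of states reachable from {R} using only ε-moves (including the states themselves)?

Begin with {R}.
No ε-moves leave this set, so the closure equals the set itself.

{R}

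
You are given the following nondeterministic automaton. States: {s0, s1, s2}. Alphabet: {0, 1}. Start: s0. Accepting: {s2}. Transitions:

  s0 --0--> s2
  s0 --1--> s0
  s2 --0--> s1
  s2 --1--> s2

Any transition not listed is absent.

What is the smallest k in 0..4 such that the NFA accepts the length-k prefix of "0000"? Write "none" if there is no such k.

1

Start in {s0}.
Read '0': {s0} → {s2}.
None of the earlier sets intersect F, but {s2} does.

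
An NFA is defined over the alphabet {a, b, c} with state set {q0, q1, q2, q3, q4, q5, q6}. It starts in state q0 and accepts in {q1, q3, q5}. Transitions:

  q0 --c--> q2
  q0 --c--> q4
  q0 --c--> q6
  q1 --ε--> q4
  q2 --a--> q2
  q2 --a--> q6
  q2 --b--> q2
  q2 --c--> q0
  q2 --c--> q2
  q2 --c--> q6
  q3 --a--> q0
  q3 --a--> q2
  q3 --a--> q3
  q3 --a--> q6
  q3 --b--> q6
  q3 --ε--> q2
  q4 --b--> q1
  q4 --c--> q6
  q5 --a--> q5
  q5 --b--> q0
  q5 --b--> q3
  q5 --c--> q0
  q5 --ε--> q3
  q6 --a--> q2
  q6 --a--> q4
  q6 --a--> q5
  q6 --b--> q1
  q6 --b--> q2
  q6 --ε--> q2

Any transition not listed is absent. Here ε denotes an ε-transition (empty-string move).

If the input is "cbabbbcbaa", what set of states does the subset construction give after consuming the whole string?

{q2, q3, q4, q5, q6}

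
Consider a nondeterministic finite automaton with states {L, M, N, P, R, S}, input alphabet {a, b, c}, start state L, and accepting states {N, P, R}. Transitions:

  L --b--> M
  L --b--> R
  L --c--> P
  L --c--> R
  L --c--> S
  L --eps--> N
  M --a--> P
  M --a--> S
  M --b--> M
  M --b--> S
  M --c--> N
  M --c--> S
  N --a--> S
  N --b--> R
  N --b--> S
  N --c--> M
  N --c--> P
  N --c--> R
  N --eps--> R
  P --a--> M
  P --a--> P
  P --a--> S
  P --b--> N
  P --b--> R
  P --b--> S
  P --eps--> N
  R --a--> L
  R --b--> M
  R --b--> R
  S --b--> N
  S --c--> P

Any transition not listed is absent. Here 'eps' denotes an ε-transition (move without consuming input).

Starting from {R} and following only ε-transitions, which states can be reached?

Begin with {R}.
No ε-moves leave this set, so the closure equals the set itself.

{R}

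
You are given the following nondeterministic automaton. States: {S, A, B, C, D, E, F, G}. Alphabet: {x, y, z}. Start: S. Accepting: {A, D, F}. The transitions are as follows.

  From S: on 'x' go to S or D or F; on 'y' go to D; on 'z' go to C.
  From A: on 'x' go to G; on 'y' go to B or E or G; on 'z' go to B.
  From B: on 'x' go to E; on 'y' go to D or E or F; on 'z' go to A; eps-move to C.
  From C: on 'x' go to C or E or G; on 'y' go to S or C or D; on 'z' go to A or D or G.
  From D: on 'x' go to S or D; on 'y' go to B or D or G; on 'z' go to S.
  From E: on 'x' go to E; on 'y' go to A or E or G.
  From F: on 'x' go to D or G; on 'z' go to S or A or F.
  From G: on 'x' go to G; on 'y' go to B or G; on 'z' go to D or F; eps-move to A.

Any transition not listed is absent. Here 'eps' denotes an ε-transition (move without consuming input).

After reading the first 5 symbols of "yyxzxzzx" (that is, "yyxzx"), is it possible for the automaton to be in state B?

Start in {S}.
Read 'y': S→{D}; now {D}.
Read 'y': D→{B, D, G}; union {B, D, G}; ε-closure = {A, B, C, D, G}.
Read 'x': A→{G}, B→{E}, C→{C, E, G}, D→{S, D}, G→{G}; union {S, C, D, E, G}; ε-closure = {S, A, C, D, E, G}.
Read 'z': S→{C}, A→{B}, C→{A, D, G}, D→{S}, E→∅, G→{D, F}; now {S, A, B, C, D, F, G}.
Read 'x': S→{S, D, F}, A→{G}, B→{E}, C→{C, E, G}, D→{S, D}, F→{D, G}, G→{G}; union {S, C, D, E, F, G}; ε-closure = {S, A, C, D, E, F, G}.
State B is not in {S, A, C, D, E, F, G}.

No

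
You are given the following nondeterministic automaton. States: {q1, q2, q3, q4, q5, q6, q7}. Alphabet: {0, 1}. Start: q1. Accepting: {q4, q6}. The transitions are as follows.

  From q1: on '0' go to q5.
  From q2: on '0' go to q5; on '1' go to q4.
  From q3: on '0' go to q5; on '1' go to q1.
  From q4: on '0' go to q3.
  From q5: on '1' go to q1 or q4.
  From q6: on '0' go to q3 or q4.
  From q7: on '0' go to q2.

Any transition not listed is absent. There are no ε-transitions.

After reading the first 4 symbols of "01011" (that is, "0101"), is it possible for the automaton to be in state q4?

Yes

Start in {q1}.
Read '0': q1→{q5}; now {q5}.
Read '1': q5→{q1, q4}; now {q1, q4}.
Read '0': q1→{q5}, q4→{q3}; now {q3, q5}.
Read '1': q3→{q1}, q5→{q1, q4}; now {q1, q4}.
State q4 is in {q1, q4}.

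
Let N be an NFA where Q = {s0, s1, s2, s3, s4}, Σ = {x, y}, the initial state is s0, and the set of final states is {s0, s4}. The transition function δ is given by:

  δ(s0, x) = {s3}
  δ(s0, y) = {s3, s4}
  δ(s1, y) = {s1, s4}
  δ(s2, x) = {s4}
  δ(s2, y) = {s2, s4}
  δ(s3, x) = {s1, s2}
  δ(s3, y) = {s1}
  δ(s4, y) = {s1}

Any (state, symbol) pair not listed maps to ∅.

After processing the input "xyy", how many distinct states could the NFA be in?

2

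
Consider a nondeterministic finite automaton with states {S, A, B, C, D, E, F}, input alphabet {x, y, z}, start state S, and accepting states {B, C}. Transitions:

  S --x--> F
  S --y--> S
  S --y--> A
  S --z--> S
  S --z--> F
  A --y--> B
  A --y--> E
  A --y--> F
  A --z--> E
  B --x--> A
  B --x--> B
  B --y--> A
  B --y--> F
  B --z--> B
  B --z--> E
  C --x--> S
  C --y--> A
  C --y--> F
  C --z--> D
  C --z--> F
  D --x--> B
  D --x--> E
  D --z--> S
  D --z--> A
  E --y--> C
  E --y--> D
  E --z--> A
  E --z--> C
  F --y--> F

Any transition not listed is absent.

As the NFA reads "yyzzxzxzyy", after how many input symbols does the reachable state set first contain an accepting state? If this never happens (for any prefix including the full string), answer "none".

Start in {S}.
Read 'y': S→{S, A}; now {S, A}.
Read 'y': S→{S, A}, A→{B, E, F}; now {S, A, B, E, F}.
None of the earlier sets intersect F, but {S, A, B, E, F} does.

2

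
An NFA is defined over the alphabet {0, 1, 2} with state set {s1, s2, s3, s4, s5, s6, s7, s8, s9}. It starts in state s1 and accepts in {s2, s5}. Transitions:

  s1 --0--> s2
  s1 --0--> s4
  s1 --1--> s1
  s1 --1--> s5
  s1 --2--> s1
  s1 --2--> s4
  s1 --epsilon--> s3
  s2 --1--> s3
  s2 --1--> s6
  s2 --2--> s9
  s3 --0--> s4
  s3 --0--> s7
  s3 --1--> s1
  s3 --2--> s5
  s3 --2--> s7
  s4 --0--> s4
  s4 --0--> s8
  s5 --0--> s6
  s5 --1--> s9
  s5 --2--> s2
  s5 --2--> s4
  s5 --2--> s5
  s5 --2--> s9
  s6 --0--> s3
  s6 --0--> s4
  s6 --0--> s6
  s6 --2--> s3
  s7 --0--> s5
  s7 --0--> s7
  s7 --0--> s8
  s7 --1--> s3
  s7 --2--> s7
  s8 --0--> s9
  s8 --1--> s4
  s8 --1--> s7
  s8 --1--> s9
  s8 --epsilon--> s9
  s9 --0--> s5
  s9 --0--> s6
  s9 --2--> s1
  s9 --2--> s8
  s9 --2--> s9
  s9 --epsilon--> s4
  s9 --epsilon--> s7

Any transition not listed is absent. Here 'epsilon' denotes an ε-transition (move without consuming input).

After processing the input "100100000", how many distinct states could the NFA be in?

Start: ε-closure({s1}) = {s1, s3}.
Read '1': {s1, s3} → {s1, s3, s5}.
Read '0': {s1, s3, s5} → {s2, s4, s6, s7}.
Read '0': {s2, s4, s6, s7} → {s3, s4, s5, s6, s7, s8, s9}.
Read '1': {s3, s4, s5, s6, s7, s8, s9} → {s1, s3, s4, s7, s9}.
Read '0': {s1, s3, s4, s7, s9} → {s2, s4, s5, s6, s7, s8, s9}.
Read '0': {s2, s4, s5, s6, s7, s8, s9} → {s3, s4, s5, s6, s7, s8, s9}.
Read '0': {s3, s4, s5, s6, s7, s8, s9} → {s3, s4, s5, s6, s7, s8, s9}.
Read '0': {s3, s4, s5, s6, s7, s8, s9} → {s3, s4, s5, s6, s7, s8, s9}.
Read '0': {s3, s4, s5, s6, s7, s8, s9} → {s3, s4, s5, s6, s7, s8, s9}.
That set has 7 states.

7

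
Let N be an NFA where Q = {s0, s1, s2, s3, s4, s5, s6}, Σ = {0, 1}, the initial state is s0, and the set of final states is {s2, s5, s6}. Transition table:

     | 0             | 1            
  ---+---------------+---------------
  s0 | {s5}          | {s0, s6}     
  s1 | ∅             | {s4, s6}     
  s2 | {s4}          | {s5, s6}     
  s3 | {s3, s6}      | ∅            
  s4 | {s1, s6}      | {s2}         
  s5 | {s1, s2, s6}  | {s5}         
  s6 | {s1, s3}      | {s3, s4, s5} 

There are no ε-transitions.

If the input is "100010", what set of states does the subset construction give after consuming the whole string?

{s1, s2, s3, s4, s6}

Start in {s0}.
Read '1': s0→{s0, s6}; now {s0, s6}.
Read '0': s0→{s5}, s6→{s1, s3}; now {s1, s3, s5}.
Read '0': s1→∅, s3→{s3, s6}, s5→{s1, s2, s6}; now {s1, s2, s3, s6}.
Read '0': s1→∅, s2→{s4}, s3→{s3, s6}, s6→{s1, s3}; now {s1, s3, s4, s6}.
Read '1': s1→{s4, s6}, s3→∅, s4→{s2}, s6→{s3, s4, s5}; now {s2, s3, s4, s5, s6}.
Read '0': s2→{s4}, s3→{s3, s6}, s4→{s1, s6}, s5→{s1, s2, s6}, s6→{s1, s3}; now {s1, s2, s3, s4, s6}.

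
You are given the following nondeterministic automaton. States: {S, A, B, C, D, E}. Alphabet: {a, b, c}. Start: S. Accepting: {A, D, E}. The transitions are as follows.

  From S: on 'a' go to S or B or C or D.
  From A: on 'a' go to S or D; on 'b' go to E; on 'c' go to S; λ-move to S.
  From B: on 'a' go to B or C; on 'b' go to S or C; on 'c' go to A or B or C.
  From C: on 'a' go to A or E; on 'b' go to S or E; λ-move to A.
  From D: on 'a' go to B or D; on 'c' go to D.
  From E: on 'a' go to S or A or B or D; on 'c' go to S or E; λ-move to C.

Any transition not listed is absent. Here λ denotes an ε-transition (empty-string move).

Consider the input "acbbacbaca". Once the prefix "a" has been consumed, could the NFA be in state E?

Start in {S}.
Read 'a': S→{S, B, C, D}; union {S, B, C, D}; ε-closure = {S, A, B, C, D}.
State E is not in {S, A, B, C, D}.

No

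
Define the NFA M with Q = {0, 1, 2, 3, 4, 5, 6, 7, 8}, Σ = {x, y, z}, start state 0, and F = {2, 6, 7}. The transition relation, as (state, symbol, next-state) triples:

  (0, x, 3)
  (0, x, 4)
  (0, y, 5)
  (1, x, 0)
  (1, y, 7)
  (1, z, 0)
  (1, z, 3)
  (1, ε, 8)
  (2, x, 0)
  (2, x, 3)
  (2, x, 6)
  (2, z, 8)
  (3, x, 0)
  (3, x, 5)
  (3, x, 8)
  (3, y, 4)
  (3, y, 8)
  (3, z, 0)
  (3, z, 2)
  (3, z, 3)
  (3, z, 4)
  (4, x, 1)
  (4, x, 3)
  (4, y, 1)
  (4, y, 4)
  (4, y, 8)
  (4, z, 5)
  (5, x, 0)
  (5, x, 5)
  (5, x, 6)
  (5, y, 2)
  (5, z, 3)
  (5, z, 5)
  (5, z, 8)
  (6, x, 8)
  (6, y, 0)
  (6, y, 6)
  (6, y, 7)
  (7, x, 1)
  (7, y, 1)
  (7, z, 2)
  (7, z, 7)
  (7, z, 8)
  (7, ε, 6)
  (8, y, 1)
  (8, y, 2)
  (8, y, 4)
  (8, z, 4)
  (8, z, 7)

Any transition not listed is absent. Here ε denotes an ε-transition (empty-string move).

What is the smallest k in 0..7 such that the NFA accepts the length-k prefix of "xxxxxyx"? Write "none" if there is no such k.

Start in {0}.
Read 'x': 0→{3, 4}; now {3, 4}.
Read 'x': 3→{0, 5, 8}, 4→{1, 3}; now {0, 1, 3, 5, 8}.
Read 'x': 0→{3, 4}, 1→{0}, 3→{0, 5, 8}, 5→{0, 5, 6}, 8→∅; now {0, 3, 4, 5, 6, 8}.
None of the earlier sets intersect F, but {0, 3, 4, 5, 6, 8} does.

3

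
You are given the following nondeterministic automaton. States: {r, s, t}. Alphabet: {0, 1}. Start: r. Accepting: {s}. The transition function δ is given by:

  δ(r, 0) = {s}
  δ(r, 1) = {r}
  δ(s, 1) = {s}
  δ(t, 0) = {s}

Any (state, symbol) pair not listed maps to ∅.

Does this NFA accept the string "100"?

No

Start in {r}.
Read '1': r→{r}; now {r}.
Read '0': r→{s}; now {s}.
Read '0': s→∅; now ∅.
The final set ∅ contains no accepting state.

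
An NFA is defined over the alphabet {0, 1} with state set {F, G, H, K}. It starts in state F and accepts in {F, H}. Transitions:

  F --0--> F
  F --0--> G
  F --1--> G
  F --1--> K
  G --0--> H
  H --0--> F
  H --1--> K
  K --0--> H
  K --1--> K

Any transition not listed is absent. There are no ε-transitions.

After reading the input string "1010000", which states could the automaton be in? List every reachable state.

{F, G, H}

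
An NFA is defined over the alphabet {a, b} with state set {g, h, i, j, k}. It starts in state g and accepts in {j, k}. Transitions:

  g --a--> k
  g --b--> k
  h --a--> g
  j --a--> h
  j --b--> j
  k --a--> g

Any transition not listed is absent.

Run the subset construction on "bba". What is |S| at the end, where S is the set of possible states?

Start in {g}.
Read 'b': g→{k}; now {k}.
Read 'b': k→∅; now ∅.
The set is empty and remains empty for the remaining 1 symbol.
That set has 0 states.

0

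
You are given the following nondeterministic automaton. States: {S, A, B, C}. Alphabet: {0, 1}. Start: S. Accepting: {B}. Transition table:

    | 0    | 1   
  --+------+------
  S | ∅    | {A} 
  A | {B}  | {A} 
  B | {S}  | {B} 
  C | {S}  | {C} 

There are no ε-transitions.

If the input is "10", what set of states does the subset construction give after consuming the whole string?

{B}

Start in {S}.
Read '1': S→{A}; now {A}.
Read '0': A→{B}; now {B}.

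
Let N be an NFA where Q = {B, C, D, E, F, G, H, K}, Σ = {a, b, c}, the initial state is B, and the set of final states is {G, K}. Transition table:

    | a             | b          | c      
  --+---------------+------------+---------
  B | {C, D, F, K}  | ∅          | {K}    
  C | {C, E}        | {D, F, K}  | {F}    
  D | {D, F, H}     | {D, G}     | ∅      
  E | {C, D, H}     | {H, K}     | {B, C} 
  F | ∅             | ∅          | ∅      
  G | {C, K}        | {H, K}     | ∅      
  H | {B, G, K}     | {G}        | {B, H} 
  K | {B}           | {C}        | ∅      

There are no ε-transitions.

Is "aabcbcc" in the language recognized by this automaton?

Start in {B}.
Read 'a': {B} → {C, D, F, K}.
Read 'a': {C, D, F, K} → {B, C, D, E, F, H}.
Read 'b': {B, C, D, E, F, H} → {D, F, G, H, K}.
Read 'c': {D, F, G, H, K} → {B, H}.
Read 'b': {B, H} → {G}.
Read 'c': {G} → ∅.
The set is empty and remains empty for the remaining 1 symbol.
The final set ∅ contains no accepting state.

No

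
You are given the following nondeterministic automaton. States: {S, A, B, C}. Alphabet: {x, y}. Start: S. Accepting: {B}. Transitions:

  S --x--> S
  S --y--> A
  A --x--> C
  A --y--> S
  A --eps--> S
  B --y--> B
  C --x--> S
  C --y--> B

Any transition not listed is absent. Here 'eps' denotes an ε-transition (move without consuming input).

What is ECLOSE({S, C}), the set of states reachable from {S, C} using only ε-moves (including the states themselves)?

Begin with {S, C}.
No ε-moves leave this set, so the closure equals the set itself.

{S, C}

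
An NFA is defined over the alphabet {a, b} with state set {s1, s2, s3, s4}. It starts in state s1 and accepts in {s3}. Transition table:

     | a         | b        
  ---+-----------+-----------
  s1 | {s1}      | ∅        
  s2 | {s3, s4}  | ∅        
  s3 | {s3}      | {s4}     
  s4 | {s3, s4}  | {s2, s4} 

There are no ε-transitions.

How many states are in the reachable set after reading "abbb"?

0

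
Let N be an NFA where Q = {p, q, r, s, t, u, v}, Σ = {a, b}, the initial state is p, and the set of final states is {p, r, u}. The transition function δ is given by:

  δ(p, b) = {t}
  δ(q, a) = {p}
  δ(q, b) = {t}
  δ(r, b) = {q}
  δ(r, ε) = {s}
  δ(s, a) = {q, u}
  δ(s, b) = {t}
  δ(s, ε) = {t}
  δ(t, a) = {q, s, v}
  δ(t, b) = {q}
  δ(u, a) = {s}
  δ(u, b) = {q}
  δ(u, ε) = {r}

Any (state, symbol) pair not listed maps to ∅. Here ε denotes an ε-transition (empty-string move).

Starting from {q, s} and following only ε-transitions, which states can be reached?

Begin with {q, s}.
ε-move s → t; add t.

{q, s, t}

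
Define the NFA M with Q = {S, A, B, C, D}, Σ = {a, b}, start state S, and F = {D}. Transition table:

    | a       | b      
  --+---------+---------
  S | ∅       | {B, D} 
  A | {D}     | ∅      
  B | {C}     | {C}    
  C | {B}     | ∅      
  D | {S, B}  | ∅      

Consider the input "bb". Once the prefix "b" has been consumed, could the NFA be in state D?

Start in {S}.
Read 'b': S→{B, D}; now {B, D}.
State D is in {B, D}.

Yes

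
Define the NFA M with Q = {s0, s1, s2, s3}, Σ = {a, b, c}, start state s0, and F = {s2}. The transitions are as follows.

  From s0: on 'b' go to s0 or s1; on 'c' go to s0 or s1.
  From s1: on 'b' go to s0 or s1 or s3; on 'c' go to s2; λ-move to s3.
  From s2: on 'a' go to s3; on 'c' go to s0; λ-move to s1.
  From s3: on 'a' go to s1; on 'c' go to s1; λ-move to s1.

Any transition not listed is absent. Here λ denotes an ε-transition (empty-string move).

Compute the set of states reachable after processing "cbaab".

{s0, s1, s3}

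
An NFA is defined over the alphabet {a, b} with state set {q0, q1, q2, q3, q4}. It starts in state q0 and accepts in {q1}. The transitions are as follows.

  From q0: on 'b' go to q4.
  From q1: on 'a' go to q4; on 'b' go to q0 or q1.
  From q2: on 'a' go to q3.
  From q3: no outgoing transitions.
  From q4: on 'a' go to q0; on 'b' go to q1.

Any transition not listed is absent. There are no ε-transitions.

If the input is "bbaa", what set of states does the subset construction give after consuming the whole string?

Start in {q0}.
Read 'b': q0→{q4}; now {q4}.
Read 'b': q4→{q1}; now {q1}.
Read 'a': q1→{q4}; now {q4}.
Read 'a': q4→{q0}; now {q0}.

{q0}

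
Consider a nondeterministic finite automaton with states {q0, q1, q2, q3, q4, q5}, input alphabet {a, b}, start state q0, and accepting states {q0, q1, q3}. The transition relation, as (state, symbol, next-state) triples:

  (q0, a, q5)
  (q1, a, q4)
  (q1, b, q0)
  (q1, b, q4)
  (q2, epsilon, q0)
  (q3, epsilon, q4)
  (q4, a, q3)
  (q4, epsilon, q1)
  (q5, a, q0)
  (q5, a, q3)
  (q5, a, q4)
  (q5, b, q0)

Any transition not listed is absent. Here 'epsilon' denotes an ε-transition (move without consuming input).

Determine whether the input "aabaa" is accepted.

Yes

Start in {q0}.
Read 'a': q0→{q5}; now {q5}.
Read 'a': q5→{q0, q3, q4}; union {q0, q3, q4}; ε-closure = {q0, q1, q3, q4}.
Read 'b': q0→∅, q1→{q0, q4}, q3→∅, q4→∅; union {q0, q4}; ε-closure = {q0, q1, q4}.
Read 'a': q0→{q5}, q1→{q4}, q4→{q3}; union {q3, q4, q5}; ε-closure = {q1, q3, q4, q5}.
Read 'a': q1→{q4}, q3→∅, q4→{q3}, q5→{q0, q3, q4}; union {q0, q3, q4}; ε-closure = {q0, q1, q3, q4}.
The final set {q0, q1, q3, q4} contains the accepting states q0, q1, q3.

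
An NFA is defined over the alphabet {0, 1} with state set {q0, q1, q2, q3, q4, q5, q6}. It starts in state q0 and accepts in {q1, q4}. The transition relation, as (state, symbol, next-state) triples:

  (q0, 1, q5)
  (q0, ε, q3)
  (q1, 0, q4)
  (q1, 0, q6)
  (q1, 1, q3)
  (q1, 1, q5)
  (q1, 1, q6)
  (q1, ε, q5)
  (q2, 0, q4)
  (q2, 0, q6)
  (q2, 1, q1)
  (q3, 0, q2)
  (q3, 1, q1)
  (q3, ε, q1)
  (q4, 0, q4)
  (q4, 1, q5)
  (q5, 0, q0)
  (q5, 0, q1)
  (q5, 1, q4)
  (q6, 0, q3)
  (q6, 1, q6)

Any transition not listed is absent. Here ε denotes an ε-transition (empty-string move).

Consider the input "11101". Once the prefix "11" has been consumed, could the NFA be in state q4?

Yes

Start: ε-closure({q0}) = {q0, q1, q3, q5}.
Read '1': q0→{q5}, q1→{q3, q5, q6}, q3→{q1}, q5→{q4}; now {q1, q3, q4, q5, q6}.
Read '1': q1→{q3, q5, q6}, q3→{q1}, q4→{q5}, q5→{q4}, q6→{q6}; now {q1, q3, q4, q5, q6}.
State q4 is in {q1, q3, q4, q5, q6}.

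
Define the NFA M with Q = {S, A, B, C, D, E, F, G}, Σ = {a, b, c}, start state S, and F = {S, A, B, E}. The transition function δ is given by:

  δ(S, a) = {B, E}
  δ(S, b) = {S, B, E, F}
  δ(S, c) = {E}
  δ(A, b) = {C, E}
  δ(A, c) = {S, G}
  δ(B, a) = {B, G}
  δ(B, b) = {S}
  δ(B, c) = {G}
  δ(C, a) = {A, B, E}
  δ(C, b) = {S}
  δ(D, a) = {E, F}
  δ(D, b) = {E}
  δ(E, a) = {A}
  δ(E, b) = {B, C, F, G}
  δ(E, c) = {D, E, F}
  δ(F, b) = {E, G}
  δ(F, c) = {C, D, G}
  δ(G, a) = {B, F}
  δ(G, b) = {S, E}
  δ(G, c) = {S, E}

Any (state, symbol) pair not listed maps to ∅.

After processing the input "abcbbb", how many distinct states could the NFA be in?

6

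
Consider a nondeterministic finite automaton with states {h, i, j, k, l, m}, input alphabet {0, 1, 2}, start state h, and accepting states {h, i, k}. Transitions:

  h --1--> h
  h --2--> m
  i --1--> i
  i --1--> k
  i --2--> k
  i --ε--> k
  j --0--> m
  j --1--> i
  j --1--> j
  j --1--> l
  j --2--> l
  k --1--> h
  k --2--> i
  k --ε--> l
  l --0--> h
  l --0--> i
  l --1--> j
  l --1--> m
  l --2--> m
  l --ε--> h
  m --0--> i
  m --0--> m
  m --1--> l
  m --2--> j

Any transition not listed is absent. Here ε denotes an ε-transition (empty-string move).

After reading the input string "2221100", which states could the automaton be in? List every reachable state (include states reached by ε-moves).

{h, i, k, l, m}

Start in {h}.
Read '2': h→{m}; now {m}.
Read '2': m→{j}; now {j}.
Read '2': j→{l}; union {l}; ε-closure = {h, l}.
Read '1': h→{h}, l→{j, m}; now {h, j, m}.
Read '1': h→{h}, j→{i, j, l}, m→{l}; union {h, i, j, l}; ε-closure = {h, i, j, k, l}.
Read '0': h→∅, i→∅, j→{m}, k→∅, l→{h, i}; union {h, i, m}; ε-closure = {h, i, k, l, m}.
Read '0': h→∅, i→∅, k→∅, l→{h, i}, m→{i, m}; union {h, i, m}; ε-closure = {h, i, k, l, m}.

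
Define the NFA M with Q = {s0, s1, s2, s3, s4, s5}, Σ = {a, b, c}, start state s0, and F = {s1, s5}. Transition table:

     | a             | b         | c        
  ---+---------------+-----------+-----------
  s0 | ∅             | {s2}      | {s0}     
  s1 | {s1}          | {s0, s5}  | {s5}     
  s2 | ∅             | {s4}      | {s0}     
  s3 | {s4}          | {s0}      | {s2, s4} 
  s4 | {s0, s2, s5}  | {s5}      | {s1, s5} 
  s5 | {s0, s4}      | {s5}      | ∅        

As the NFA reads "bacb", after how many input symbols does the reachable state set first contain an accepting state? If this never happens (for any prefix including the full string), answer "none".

Start in {s0}.
Read 'b': s0→{s2}; now {s2}.
Read 'a': s2→∅; now ∅.
The set is empty and remains empty for the remaining 2 symbols.
No reachable set along the way intersects F.

none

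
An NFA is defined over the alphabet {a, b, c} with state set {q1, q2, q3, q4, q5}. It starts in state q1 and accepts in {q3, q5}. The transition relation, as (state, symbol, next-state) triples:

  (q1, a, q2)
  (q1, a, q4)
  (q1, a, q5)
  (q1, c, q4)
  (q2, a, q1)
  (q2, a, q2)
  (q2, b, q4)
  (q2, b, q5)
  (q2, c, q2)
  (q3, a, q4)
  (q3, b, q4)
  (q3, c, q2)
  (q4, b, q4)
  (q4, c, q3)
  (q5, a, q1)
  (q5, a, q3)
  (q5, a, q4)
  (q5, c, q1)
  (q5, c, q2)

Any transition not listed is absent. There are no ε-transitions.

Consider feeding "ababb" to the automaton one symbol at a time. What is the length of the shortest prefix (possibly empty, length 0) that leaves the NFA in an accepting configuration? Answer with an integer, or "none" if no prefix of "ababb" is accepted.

Start in {q1}.
Read 'a': q1→{q2, q4, q5}; now {q2, q4, q5}.
None of the earlier sets intersect F, but {q2, q4, q5} does.

1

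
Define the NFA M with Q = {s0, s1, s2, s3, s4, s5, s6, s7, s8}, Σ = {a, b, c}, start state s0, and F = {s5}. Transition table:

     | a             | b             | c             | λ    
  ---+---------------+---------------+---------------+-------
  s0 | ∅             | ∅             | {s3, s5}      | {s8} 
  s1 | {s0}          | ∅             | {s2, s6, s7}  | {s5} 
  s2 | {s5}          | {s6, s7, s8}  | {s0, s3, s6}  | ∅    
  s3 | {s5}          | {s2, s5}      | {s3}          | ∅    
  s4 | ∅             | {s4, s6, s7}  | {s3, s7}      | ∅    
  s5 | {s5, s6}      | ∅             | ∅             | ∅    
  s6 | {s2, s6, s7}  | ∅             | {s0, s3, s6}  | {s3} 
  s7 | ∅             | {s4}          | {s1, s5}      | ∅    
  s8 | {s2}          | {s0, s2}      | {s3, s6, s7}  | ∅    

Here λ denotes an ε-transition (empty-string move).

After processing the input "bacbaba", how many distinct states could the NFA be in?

Start: ε-closure({s0}) = {s0, s8}.
Read 'b': {s0, s8} → {s0, s2, s8}.
Read 'a': {s0, s2, s8} → {s2, s5}.
Read 'c': {s2, s5} → {s0, s3, s6, s8}.
Read 'b': {s0, s3, s6, s8} → {s0, s2, s5, s8}.
Read 'a': {s0, s2, s5, s8} → {s2, s3, s5, s6}.
Read 'b': {s2, s3, s5, s6} → {s2, s3, s5, s6, s7, s8}.
Read 'a': {s2, s3, s5, s6, s7, s8} → {s2, s3, s5, s6, s7}.
That set has 5 states.

5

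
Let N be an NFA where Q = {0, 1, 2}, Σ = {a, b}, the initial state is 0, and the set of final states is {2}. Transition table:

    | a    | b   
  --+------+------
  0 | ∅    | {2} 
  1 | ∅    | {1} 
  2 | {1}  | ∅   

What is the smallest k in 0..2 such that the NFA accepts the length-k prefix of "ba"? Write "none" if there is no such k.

1

Start in {0}.
Read 'b': 0→{2}; now {2}.
None of the earlier sets intersect F, but {2} does.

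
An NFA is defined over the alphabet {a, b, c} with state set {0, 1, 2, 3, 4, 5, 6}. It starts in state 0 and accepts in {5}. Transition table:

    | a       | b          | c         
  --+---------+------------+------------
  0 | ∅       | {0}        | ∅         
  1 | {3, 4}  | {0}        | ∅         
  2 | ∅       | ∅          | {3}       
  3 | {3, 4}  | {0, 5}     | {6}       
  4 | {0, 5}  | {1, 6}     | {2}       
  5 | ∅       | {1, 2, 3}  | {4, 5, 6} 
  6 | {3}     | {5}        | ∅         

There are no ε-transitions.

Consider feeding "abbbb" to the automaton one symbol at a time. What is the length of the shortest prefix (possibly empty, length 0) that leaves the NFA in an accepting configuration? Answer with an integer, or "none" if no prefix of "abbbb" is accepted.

Start in {0}.
Read 'a': {0} → ∅.
The set is empty and remains empty for the remaining 4 symbols.
No reachable set along the way intersects F.

none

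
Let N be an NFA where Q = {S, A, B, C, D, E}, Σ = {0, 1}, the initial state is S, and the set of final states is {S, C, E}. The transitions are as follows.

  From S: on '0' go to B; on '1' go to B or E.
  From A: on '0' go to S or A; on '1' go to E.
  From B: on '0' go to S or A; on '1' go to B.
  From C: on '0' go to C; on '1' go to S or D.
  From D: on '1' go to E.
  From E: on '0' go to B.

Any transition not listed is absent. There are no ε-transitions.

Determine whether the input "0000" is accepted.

Start in {S}.
Read '0': {S} → {B}.
Read '0': {B} → {S, A}.
Read '0': {S, A} → {S, A, B}.
Read '0': {S, A, B} → {S, A, B}.
The final set {S, A, B} contains the accepting state S.

Yes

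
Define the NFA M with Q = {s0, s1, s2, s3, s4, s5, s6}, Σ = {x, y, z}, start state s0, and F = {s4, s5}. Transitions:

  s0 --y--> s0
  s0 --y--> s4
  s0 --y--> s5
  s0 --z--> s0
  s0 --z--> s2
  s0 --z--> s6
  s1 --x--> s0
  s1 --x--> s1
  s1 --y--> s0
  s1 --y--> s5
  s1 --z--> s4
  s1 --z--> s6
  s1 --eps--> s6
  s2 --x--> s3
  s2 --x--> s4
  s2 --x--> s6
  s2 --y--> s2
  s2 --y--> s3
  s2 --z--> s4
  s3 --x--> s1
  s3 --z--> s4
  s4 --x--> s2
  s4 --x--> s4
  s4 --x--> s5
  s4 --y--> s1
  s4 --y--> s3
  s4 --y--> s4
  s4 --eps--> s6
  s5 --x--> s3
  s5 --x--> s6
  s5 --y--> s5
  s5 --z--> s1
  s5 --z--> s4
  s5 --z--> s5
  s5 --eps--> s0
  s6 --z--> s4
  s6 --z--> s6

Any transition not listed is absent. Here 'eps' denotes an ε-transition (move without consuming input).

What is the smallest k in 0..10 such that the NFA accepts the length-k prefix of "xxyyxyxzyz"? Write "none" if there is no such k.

Start in {s0}.
Read 'x': {s0} → ∅.
The set is empty and remains empty for the remaining 9 symbols.
No reachable set along the way intersects F.

none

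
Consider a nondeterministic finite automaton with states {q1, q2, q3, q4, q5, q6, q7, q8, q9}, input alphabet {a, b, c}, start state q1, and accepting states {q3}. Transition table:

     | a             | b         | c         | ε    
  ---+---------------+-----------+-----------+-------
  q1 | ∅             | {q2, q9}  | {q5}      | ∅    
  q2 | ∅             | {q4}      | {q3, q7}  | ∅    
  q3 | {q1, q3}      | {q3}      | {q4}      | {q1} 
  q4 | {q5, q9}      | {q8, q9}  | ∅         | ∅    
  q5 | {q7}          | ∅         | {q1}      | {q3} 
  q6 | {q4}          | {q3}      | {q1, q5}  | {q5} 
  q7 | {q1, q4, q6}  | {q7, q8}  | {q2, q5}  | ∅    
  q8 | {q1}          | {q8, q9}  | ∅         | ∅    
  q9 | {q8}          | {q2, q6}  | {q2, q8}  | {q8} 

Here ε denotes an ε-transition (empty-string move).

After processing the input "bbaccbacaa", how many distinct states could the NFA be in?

7

Start in {q1}.
Read 'b': {q1} → {q2, q8, q9}.
Read 'b': {q2, q8, q9} → {q1, q2, q3, q4, q5, q6, q8, q9}.
Read 'a': {q1, q2, q3, q4, q5, q6, q8, q9} → {q1, q3, q4, q5, q7, q8, q9}.
Read 'c': {q1, q3, q4, q5, q7, q8, q9} → {q1, q2, q3, q4, q5, q8}.
Read 'c': {q1, q2, q3, q4, q5, q8} → {q1, q3, q4, q5, q7}.
Read 'b': {q1, q3, q4, q5, q7} → {q1, q2, q3, q7, q8, q9}.
Read 'a': {q1, q2, q3, q7, q8, q9} → {q1, q3, q4, q5, q6, q8}.
Read 'c': {q1, q3, q4, q5, q6, q8} → {q1, q3, q4, q5}.
Read 'a': {q1, q3, q4, q5} → {q1, q3, q5, q7, q8, q9}.
Read 'a': {q1, q3, q5, q7, q8, q9} → {q1, q3, q4, q5, q6, q7, q8}.
That set has 7 states.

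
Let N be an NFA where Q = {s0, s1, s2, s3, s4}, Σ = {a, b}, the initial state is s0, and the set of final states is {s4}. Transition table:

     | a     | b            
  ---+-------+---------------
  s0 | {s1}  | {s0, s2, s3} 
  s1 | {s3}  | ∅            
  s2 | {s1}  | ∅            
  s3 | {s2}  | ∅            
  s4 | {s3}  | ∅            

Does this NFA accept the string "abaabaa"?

Start in {s0}.
Read 'a': s0→{s1}; now {s1}.
Read 'b': s1→∅; now ∅.
The set is empty and remains empty for the remaining 5 symbols.
The final set ∅ contains no accepting state.

No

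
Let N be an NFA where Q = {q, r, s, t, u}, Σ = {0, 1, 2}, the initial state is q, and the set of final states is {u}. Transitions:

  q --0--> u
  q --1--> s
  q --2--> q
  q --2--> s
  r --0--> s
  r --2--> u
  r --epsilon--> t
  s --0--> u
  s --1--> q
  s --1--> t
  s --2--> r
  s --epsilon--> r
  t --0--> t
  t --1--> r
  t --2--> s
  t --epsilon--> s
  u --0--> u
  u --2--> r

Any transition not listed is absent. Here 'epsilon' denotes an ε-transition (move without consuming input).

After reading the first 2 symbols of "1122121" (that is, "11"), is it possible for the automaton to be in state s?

Start in {q}.
Read '1': q→{s}; union {s}; ε-closure = {r, s, t}.
Read '1': r→∅, s→{q, t}, t→{r}; union {q, r, t}; ε-closure = {q, r, s, t}.
State s is in {q, r, s, t}.

Yes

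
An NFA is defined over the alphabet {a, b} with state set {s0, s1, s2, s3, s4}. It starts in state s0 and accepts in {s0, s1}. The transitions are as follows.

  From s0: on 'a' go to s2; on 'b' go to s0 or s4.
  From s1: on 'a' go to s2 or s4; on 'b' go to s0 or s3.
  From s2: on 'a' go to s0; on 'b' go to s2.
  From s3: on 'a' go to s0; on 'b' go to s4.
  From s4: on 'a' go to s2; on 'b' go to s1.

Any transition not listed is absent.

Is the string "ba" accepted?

Start in {s0}.
Read 'b': s0→{s0, s4}; now {s0, s4}.
Read 'a': s0→{s2}, s4→{s2}; now {s2}.
The final set {s2} contains no accepting state.

No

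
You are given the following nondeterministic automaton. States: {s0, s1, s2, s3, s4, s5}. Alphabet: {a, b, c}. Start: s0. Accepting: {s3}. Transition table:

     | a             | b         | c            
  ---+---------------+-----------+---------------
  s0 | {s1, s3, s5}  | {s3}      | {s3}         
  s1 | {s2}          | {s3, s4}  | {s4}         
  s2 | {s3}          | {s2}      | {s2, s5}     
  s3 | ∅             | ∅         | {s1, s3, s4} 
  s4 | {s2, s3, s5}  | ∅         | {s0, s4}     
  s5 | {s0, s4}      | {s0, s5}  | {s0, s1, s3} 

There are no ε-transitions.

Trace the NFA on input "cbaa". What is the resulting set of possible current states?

∅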